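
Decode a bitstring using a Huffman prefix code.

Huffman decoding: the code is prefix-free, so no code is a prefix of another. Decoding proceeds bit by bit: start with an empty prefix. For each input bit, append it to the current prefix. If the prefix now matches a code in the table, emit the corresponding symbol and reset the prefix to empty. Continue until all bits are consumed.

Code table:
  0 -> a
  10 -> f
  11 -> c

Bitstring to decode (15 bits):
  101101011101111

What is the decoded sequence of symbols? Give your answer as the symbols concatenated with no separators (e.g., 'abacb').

Answer: fcafcfcc

Derivation:
Bit 0: prefix='1' (no match yet)
Bit 1: prefix='10' -> emit 'f', reset
Bit 2: prefix='1' (no match yet)
Bit 3: prefix='11' -> emit 'c', reset
Bit 4: prefix='0' -> emit 'a', reset
Bit 5: prefix='1' (no match yet)
Bit 6: prefix='10' -> emit 'f', reset
Bit 7: prefix='1' (no match yet)
Bit 8: prefix='11' -> emit 'c', reset
Bit 9: prefix='1' (no match yet)
Bit 10: prefix='10' -> emit 'f', reset
Bit 11: prefix='1' (no match yet)
Bit 12: prefix='11' -> emit 'c', reset
Bit 13: prefix='1' (no match yet)
Bit 14: prefix='11' -> emit 'c', reset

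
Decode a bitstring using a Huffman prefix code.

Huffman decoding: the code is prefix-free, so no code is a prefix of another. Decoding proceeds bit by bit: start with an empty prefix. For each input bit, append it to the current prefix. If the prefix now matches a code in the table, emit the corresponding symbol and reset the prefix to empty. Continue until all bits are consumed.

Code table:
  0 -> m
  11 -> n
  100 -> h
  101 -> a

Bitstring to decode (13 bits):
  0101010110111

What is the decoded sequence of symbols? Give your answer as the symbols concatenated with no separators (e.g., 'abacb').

Answer: mamaan

Derivation:
Bit 0: prefix='0' -> emit 'm', reset
Bit 1: prefix='1' (no match yet)
Bit 2: prefix='10' (no match yet)
Bit 3: prefix='101' -> emit 'a', reset
Bit 4: prefix='0' -> emit 'm', reset
Bit 5: prefix='1' (no match yet)
Bit 6: prefix='10' (no match yet)
Bit 7: prefix='101' -> emit 'a', reset
Bit 8: prefix='1' (no match yet)
Bit 9: prefix='10' (no match yet)
Bit 10: prefix='101' -> emit 'a', reset
Bit 11: prefix='1' (no match yet)
Bit 12: prefix='11' -> emit 'n', reset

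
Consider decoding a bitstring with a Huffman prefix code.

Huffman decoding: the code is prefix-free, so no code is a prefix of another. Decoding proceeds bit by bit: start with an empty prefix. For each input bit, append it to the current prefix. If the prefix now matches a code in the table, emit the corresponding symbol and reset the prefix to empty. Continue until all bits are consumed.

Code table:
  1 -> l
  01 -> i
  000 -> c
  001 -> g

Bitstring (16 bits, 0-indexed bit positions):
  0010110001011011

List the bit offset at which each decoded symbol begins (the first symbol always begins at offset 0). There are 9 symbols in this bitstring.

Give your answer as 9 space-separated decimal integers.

Answer: 0 3 5 6 9 10 12 13 15

Derivation:
Bit 0: prefix='0' (no match yet)
Bit 1: prefix='00' (no match yet)
Bit 2: prefix='001' -> emit 'g', reset
Bit 3: prefix='0' (no match yet)
Bit 4: prefix='01' -> emit 'i', reset
Bit 5: prefix='1' -> emit 'l', reset
Bit 6: prefix='0' (no match yet)
Bit 7: prefix='00' (no match yet)
Bit 8: prefix='000' -> emit 'c', reset
Bit 9: prefix='1' -> emit 'l', reset
Bit 10: prefix='0' (no match yet)
Bit 11: prefix='01' -> emit 'i', reset
Bit 12: prefix='1' -> emit 'l', reset
Bit 13: prefix='0' (no match yet)
Bit 14: prefix='01' -> emit 'i', reset
Bit 15: prefix='1' -> emit 'l', reset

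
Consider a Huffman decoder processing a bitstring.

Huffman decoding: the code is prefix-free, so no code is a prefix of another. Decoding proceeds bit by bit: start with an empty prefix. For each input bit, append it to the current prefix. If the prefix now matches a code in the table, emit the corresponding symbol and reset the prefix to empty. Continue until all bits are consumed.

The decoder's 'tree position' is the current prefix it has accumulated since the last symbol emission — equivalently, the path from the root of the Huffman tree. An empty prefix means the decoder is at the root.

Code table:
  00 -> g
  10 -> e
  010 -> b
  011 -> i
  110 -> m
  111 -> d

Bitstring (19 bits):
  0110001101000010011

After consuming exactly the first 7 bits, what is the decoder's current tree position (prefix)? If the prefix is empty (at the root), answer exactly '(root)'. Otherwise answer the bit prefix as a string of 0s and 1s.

Answer: 01

Derivation:
Bit 0: prefix='0' (no match yet)
Bit 1: prefix='01' (no match yet)
Bit 2: prefix='011' -> emit 'i', reset
Bit 3: prefix='0' (no match yet)
Bit 4: prefix='00' -> emit 'g', reset
Bit 5: prefix='0' (no match yet)
Bit 6: prefix='01' (no match yet)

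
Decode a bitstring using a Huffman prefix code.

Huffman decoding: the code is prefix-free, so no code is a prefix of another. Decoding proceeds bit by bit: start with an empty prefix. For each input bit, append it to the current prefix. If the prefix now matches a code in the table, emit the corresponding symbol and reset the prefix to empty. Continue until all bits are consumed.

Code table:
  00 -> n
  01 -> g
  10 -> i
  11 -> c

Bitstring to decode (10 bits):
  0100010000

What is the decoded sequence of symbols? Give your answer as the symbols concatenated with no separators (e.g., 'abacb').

Bit 0: prefix='0' (no match yet)
Bit 1: prefix='01' -> emit 'g', reset
Bit 2: prefix='0' (no match yet)
Bit 3: prefix='00' -> emit 'n', reset
Bit 4: prefix='0' (no match yet)
Bit 5: prefix='01' -> emit 'g', reset
Bit 6: prefix='0' (no match yet)
Bit 7: prefix='00' -> emit 'n', reset
Bit 8: prefix='0' (no match yet)
Bit 9: prefix='00' -> emit 'n', reset

Answer: gngnn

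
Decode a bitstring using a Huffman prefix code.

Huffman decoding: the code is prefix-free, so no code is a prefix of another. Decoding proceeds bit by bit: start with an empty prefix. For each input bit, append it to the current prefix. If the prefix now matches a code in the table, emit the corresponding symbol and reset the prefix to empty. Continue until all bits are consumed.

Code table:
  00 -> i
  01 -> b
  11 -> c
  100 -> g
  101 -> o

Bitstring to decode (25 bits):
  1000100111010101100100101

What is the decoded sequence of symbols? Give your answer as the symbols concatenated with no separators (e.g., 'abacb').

Answer: gbicobbggo

Derivation:
Bit 0: prefix='1' (no match yet)
Bit 1: prefix='10' (no match yet)
Bit 2: prefix='100' -> emit 'g', reset
Bit 3: prefix='0' (no match yet)
Bit 4: prefix='01' -> emit 'b', reset
Bit 5: prefix='0' (no match yet)
Bit 6: prefix='00' -> emit 'i', reset
Bit 7: prefix='1' (no match yet)
Bit 8: prefix='11' -> emit 'c', reset
Bit 9: prefix='1' (no match yet)
Bit 10: prefix='10' (no match yet)
Bit 11: prefix='101' -> emit 'o', reset
Bit 12: prefix='0' (no match yet)
Bit 13: prefix='01' -> emit 'b', reset
Bit 14: prefix='0' (no match yet)
Bit 15: prefix='01' -> emit 'b', reset
Bit 16: prefix='1' (no match yet)
Bit 17: prefix='10' (no match yet)
Bit 18: prefix='100' -> emit 'g', reset
Bit 19: prefix='1' (no match yet)
Bit 20: prefix='10' (no match yet)
Bit 21: prefix='100' -> emit 'g', reset
Bit 22: prefix='1' (no match yet)
Bit 23: prefix='10' (no match yet)
Bit 24: prefix='101' -> emit 'o', reset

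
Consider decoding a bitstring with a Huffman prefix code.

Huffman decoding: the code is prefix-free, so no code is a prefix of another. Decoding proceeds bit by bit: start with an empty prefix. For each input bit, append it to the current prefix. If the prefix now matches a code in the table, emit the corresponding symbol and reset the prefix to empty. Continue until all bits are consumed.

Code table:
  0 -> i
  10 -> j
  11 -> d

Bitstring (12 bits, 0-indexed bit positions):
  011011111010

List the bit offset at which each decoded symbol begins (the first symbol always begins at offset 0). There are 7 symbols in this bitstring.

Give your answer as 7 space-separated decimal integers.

Answer: 0 1 3 4 6 8 10

Derivation:
Bit 0: prefix='0' -> emit 'i', reset
Bit 1: prefix='1' (no match yet)
Bit 2: prefix='11' -> emit 'd', reset
Bit 3: prefix='0' -> emit 'i', reset
Bit 4: prefix='1' (no match yet)
Bit 5: prefix='11' -> emit 'd', reset
Bit 6: prefix='1' (no match yet)
Bit 7: prefix='11' -> emit 'd', reset
Bit 8: prefix='1' (no match yet)
Bit 9: prefix='10' -> emit 'j', reset
Bit 10: prefix='1' (no match yet)
Bit 11: prefix='10' -> emit 'j', reset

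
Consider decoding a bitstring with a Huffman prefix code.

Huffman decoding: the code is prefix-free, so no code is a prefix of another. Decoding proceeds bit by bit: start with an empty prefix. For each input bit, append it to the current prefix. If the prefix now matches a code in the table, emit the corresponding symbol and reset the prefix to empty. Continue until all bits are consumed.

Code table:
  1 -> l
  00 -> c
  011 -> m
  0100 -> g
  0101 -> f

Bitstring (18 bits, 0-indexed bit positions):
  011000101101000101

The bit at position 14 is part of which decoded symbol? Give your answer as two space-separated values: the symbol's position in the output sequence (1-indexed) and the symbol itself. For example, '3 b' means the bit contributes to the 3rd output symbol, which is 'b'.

Answer: 6 f

Derivation:
Bit 0: prefix='0' (no match yet)
Bit 1: prefix='01' (no match yet)
Bit 2: prefix='011' -> emit 'm', reset
Bit 3: prefix='0' (no match yet)
Bit 4: prefix='00' -> emit 'c', reset
Bit 5: prefix='0' (no match yet)
Bit 6: prefix='01' (no match yet)
Bit 7: prefix='010' (no match yet)
Bit 8: prefix='0101' -> emit 'f', reset
Bit 9: prefix='1' -> emit 'l', reset
Bit 10: prefix='0' (no match yet)
Bit 11: prefix='01' (no match yet)
Bit 12: prefix='010' (no match yet)
Bit 13: prefix='0100' -> emit 'g', reset
Bit 14: prefix='0' (no match yet)
Bit 15: prefix='01' (no match yet)
Bit 16: prefix='010' (no match yet)
Bit 17: prefix='0101' -> emit 'f', reset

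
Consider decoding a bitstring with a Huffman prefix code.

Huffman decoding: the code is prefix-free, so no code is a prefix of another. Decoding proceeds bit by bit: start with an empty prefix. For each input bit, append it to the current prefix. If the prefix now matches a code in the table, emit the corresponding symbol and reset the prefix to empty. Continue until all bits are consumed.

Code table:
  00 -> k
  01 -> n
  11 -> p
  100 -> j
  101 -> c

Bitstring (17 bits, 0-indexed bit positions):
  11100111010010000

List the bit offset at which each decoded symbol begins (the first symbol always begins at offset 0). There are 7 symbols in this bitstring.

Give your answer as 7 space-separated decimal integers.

Bit 0: prefix='1' (no match yet)
Bit 1: prefix='11' -> emit 'p', reset
Bit 2: prefix='1' (no match yet)
Bit 3: prefix='10' (no match yet)
Bit 4: prefix='100' -> emit 'j', reset
Bit 5: prefix='1' (no match yet)
Bit 6: prefix='11' -> emit 'p', reset
Bit 7: prefix='1' (no match yet)
Bit 8: prefix='10' (no match yet)
Bit 9: prefix='101' -> emit 'c', reset
Bit 10: prefix='0' (no match yet)
Bit 11: prefix='00' -> emit 'k', reset
Bit 12: prefix='1' (no match yet)
Bit 13: prefix='10' (no match yet)
Bit 14: prefix='100' -> emit 'j', reset
Bit 15: prefix='0' (no match yet)
Bit 16: prefix='00' -> emit 'k', reset

Answer: 0 2 5 7 10 12 15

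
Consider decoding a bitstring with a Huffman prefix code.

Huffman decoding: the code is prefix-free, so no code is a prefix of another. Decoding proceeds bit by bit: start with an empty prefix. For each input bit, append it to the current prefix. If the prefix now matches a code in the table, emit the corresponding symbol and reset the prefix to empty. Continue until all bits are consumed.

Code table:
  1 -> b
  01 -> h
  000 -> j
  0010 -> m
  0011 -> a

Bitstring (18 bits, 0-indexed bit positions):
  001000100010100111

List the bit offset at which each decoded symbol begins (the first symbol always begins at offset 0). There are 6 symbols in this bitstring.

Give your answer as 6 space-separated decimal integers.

Answer: 0 4 8 12 13 17

Derivation:
Bit 0: prefix='0' (no match yet)
Bit 1: prefix='00' (no match yet)
Bit 2: prefix='001' (no match yet)
Bit 3: prefix='0010' -> emit 'm', reset
Bit 4: prefix='0' (no match yet)
Bit 5: prefix='00' (no match yet)
Bit 6: prefix='001' (no match yet)
Bit 7: prefix='0010' -> emit 'm', reset
Bit 8: prefix='0' (no match yet)
Bit 9: prefix='00' (no match yet)
Bit 10: prefix='001' (no match yet)
Bit 11: prefix='0010' -> emit 'm', reset
Bit 12: prefix='1' -> emit 'b', reset
Bit 13: prefix='0' (no match yet)
Bit 14: prefix='00' (no match yet)
Bit 15: prefix='001' (no match yet)
Bit 16: prefix='0011' -> emit 'a', reset
Bit 17: prefix='1' -> emit 'b', reset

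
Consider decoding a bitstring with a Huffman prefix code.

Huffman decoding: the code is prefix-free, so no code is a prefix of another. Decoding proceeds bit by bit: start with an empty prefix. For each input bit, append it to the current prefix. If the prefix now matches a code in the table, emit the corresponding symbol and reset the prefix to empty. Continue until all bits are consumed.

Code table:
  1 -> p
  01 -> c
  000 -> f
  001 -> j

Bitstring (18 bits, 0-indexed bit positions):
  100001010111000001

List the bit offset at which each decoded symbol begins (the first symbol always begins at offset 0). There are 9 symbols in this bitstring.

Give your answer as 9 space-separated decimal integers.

Answer: 0 1 4 6 8 10 11 12 15

Derivation:
Bit 0: prefix='1' -> emit 'p', reset
Bit 1: prefix='0' (no match yet)
Bit 2: prefix='00' (no match yet)
Bit 3: prefix='000' -> emit 'f', reset
Bit 4: prefix='0' (no match yet)
Bit 5: prefix='01' -> emit 'c', reset
Bit 6: prefix='0' (no match yet)
Bit 7: prefix='01' -> emit 'c', reset
Bit 8: prefix='0' (no match yet)
Bit 9: prefix='01' -> emit 'c', reset
Bit 10: prefix='1' -> emit 'p', reset
Bit 11: prefix='1' -> emit 'p', reset
Bit 12: prefix='0' (no match yet)
Bit 13: prefix='00' (no match yet)
Bit 14: prefix='000' -> emit 'f', reset
Bit 15: prefix='0' (no match yet)
Bit 16: prefix='00' (no match yet)
Bit 17: prefix='001' -> emit 'j', reset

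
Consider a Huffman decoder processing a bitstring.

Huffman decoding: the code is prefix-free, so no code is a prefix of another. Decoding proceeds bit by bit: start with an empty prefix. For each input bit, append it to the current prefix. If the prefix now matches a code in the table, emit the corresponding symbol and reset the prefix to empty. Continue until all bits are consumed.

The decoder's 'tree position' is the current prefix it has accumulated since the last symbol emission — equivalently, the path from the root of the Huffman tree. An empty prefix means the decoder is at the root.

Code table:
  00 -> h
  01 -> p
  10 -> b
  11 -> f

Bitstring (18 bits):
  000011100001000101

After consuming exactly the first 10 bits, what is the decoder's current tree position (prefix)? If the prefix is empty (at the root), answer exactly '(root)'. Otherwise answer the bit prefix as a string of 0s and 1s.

Bit 0: prefix='0' (no match yet)
Bit 1: prefix='00' -> emit 'h', reset
Bit 2: prefix='0' (no match yet)
Bit 3: prefix='00' -> emit 'h', reset
Bit 4: prefix='1' (no match yet)
Bit 5: prefix='11' -> emit 'f', reset
Bit 6: prefix='1' (no match yet)
Bit 7: prefix='10' -> emit 'b', reset
Bit 8: prefix='0' (no match yet)
Bit 9: prefix='00' -> emit 'h', reset

Answer: (root)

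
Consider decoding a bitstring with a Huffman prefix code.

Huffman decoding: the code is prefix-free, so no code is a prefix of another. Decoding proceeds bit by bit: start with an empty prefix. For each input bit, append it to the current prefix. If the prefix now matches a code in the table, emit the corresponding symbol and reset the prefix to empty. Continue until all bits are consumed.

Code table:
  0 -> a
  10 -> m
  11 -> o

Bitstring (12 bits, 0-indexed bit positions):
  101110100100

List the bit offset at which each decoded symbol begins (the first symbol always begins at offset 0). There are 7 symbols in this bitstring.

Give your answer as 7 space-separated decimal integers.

Answer: 0 2 4 6 8 9 11

Derivation:
Bit 0: prefix='1' (no match yet)
Bit 1: prefix='10' -> emit 'm', reset
Bit 2: prefix='1' (no match yet)
Bit 3: prefix='11' -> emit 'o', reset
Bit 4: prefix='1' (no match yet)
Bit 5: prefix='10' -> emit 'm', reset
Bit 6: prefix='1' (no match yet)
Bit 7: prefix='10' -> emit 'm', reset
Bit 8: prefix='0' -> emit 'a', reset
Bit 9: prefix='1' (no match yet)
Bit 10: prefix='10' -> emit 'm', reset
Bit 11: prefix='0' -> emit 'a', reset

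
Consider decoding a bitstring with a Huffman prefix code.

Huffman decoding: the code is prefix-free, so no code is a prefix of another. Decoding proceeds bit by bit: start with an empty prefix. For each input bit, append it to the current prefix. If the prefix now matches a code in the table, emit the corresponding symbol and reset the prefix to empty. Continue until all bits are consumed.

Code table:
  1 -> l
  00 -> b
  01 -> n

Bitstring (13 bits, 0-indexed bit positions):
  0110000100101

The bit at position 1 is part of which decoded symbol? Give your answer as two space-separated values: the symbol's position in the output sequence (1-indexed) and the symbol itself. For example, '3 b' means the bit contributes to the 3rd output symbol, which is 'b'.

Bit 0: prefix='0' (no match yet)
Bit 1: prefix='01' -> emit 'n', reset
Bit 2: prefix='1' -> emit 'l', reset
Bit 3: prefix='0' (no match yet)
Bit 4: prefix='00' -> emit 'b', reset
Bit 5: prefix='0' (no match yet)

Answer: 1 n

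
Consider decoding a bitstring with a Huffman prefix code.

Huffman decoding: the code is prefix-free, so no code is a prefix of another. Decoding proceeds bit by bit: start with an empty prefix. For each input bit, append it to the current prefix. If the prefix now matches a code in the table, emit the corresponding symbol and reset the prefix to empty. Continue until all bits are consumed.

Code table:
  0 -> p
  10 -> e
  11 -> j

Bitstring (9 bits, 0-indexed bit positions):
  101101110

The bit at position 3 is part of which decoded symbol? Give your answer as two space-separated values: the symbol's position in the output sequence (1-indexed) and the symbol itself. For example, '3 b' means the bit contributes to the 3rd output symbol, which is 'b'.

Bit 0: prefix='1' (no match yet)
Bit 1: prefix='10' -> emit 'e', reset
Bit 2: prefix='1' (no match yet)
Bit 3: prefix='11' -> emit 'j', reset
Bit 4: prefix='0' -> emit 'p', reset
Bit 5: prefix='1' (no match yet)
Bit 6: prefix='11' -> emit 'j', reset
Bit 7: prefix='1' (no match yet)

Answer: 2 j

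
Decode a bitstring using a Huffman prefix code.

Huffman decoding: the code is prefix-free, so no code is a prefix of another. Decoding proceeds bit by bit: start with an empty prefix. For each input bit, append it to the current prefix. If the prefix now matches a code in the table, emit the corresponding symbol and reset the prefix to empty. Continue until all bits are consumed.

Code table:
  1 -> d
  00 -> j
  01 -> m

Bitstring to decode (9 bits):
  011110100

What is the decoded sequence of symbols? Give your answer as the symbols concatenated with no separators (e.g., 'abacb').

Answer: mdddmj

Derivation:
Bit 0: prefix='0' (no match yet)
Bit 1: prefix='01' -> emit 'm', reset
Bit 2: prefix='1' -> emit 'd', reset
Bit 3: prefix='1' -> emit 'd', reset
Bit 4: prefix='1' -> emit 'd', reset
Bit 5: prefix='0' (no match yet)
Bit 6: prefix='01' -> emit 'm', reset
Bit 7: prefix='0' (no match yet)
Bit 8: prefix='00' -> emit 'j', reset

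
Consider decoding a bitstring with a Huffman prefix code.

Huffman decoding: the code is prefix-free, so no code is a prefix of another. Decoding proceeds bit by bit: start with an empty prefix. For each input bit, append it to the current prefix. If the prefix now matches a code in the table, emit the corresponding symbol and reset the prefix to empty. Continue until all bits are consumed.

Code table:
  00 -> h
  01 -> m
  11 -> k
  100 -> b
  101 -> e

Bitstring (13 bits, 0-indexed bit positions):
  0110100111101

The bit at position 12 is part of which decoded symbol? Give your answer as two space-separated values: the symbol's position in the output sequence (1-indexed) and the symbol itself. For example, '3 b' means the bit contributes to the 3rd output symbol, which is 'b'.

Bit 0: prefix='0' (no match yet)
Bit 1: prefix='01' -> emit 'm', reset
Bit 2: prefix='1' (no match yet)
Bit 3: prefix='10' (no match yet)
Bit 4: prefix='101' -> emit 'e', reset
Bit 5: prefix='0' (no match yet)
Bit 6: prefix='00' -> emit 'h', reset
Bit 7: prefix='1' (no match yet)
Bit 8: prefix='11' -> emit 'k', reset
Bit 9: prefix='1' (no match yet)
Bit 10: prefix='11' -> emit 'k', reset
Bit 11: prefix='0' (no match yet)
Bit 12: prefix='01' -> emit 'm', reset

Answer: 6 m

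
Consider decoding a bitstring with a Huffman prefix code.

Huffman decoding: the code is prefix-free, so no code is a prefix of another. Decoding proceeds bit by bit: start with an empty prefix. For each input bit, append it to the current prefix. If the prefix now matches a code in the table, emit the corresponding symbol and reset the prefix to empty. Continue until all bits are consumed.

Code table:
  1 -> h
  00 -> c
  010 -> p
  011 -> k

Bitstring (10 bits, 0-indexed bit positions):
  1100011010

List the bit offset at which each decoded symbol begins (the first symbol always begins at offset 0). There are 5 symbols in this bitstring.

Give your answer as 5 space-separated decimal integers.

Answer: 0 1 2 4 7

Derivation:
Bit 0: prefix='1' -> emit 'h', reset
Bit 1: prefix='1' -> emit 'h', reset
Bit 2: prefix='0' (no match yet)
Bit 3: prefix='00' -> emit 'c', reset
Bit 4: prefix='0' (no match yet)
Bit 5: prefix='01' (no match yet)
Bit 6: prefix='011' -> emit 'k', reset
Bit 7: prefix='0' (no match yet)
Bit 8: prefix='01' (no match yet)
Bit 9: prefix='010' -> emit 'p', reset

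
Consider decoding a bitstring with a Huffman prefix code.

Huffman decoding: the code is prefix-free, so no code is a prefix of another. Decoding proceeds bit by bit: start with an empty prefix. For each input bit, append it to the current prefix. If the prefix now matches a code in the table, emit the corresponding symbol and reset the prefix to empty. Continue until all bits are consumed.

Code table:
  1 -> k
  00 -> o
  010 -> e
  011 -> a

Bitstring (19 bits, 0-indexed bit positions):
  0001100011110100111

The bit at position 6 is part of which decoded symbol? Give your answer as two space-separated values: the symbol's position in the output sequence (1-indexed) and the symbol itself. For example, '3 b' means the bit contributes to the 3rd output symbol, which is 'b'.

Answer: 3 o

Derivation:
Bit 0: prefix='0' (no match yet)
Bit 1: prefix='00' -> emit 'o', reset
Bit 2: prefix='0' (no match yet)
Bit 3: prefix='01' (no match yet)
Bit 4: prefix='011' -> emit 'a', reset
Bit 5: prefix='0' (no match yet)
Bit 6: prefix='00' -> emit 'o', reset
Bit 7: prefix='0' (no match yet)
Bit 8: prefix='01' (no match yet)
Bit 9: prefix='011' -> emit 'a', reset
Bit 10: prefix='1' -> emit 'k', reset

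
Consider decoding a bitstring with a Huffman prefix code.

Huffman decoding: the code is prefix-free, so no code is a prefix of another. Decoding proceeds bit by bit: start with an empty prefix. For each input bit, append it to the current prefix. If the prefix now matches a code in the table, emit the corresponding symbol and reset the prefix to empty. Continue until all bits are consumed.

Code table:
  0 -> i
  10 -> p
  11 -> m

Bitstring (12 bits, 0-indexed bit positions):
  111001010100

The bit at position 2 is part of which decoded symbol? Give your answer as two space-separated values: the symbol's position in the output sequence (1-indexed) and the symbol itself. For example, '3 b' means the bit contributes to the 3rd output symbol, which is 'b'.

Answer: 2 p

Derivation:
Bit 0: prefix='1' (no match yet)
Bit 1: prefix='11' -> emit 'm', reset
Bit 2: prefix='1' (no match yet)
Bit 3: prefix='10' -> emit 'p', reset
Bit 4: prefix='0' -> emit 'i', reset
Bit 5: prefix='1' (no match yet)
Bit 6: prefix='10' -> emit 'p', reset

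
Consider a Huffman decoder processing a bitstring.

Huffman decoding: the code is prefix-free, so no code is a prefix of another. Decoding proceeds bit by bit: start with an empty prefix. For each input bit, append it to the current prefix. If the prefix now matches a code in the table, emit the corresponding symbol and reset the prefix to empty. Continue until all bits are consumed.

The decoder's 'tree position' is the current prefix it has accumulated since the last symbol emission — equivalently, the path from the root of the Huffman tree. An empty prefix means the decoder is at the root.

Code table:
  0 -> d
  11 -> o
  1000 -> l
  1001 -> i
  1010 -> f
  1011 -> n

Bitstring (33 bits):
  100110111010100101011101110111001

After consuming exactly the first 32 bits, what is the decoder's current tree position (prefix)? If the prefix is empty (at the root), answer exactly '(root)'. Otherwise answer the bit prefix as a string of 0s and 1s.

Bit 0: prefix='1' (no match yet)
Bit 1: prefix='10' (no match yet)
Bit 2: prefix='100' (no match yet)
Bit 3: prefix='1001' -> emit 'i', reset
Bit 4: prefix='1' (no match yet)
Bit 5: prefix='10' (no match yet)
Bit 6: prefix='101' (no match yet)
Bit 7: prefix='1011' -> emit 'n', reset
Bit 8: prefix='1' (no match yet)
Bit 9: prefix='10' (no match yet)
Bit 10: prefix='101' (no match yet)
Bit 11: prefix='1010' -> emit 'f', reset
Bit 12: prefix='1' (no match yet)
Bit 13: prefix='10' (no match yet)
Bit 14: prefix='100' (no match yet)
Bit 15: prefix='1001' -> emit 'i', reset
Bit 16: prefix='0' -> emit 'd', reset
Bit 17: prefix='1' (no match yet)
Bit 18: prefix='10' (no match yet)
Bit 19: prefix='101' (no match yet)
Bit 20: prefix='1011' -> emit 'n', reset
Bit 21: prefix='1' (no match yet)
Bit 22: prefix='10' (no match yet)
Bit 23: prefix='101' (no match yet)
Bit 24: prefix='1011' -> emit 'n', reset
Bit 25: prefix='1' (no match yet)
Bit 26: prefix='10' (no match yet)
Bit 27: prefix='101' (no match yet)
Bit 28: prefix='1011' -> emit 'n', reset
Bit 29: prefix='1' (no match yet)
Bit 30: prefix='10' (no match yet)
Bit 31: prefix='100' (no match yet)

Answer: 100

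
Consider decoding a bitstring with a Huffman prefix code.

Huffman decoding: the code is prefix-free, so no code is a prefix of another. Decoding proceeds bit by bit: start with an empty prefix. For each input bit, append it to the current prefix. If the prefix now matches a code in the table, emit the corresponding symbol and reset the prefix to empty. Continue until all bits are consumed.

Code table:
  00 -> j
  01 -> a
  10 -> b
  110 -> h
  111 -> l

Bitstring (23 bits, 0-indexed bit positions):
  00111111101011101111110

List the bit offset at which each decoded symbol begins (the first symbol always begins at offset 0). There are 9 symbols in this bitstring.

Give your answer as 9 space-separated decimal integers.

Bit 0: prefix='0' (no match yet)
Bit 1: prefix='00' -> emit 'j', reset
Bit 2: prefix='1' (no match yet)
Bit 3: prefix='11' (no match yet)
Bit 4: prefix='111' -> emit 'l', reset
Bit 5: prefix='1' (no match yet)
Bit 6: prefix='11' (no match yet)
Bit 7: prefix='111' -> emit 'l', reset
Bit 8: prefix='1' (no match yet)
Bit 9: prefix='10' -> emit 'b', reset
Bit 10: prefix='1' (no match yet)
Bit 11: prefix='10' -> emit 'b', reset
Bit 12: prefix='1' (no match yet)
Bit 13: prefix='11' (no match yet)
Bit 14: prefix='111' -> emit 'l', reset
Bit 15: prefix='0' (no match yet)
Bit 16: prefix='01' -> emit 'a', reset
Bit 17: prefix='1' (no match yet)
Bit 18: prefix='11' (no match yet)
Bit 19: prefix='111' -> emit 'l', reset
Bit 20: prefix='1' (no match yet)
Bit 21: prefix='11' (no match yet)
Bit 22: prefix='110' -> emit 'h', reset

Answer: 0 2 5 8 10 12 15 17 20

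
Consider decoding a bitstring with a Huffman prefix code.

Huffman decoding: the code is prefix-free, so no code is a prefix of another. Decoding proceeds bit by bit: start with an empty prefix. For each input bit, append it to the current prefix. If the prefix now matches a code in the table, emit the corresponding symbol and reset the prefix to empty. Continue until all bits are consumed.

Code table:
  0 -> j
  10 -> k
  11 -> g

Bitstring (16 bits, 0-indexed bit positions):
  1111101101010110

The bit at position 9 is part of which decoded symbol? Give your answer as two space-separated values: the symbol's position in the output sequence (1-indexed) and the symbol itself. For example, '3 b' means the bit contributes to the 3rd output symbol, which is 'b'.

Answer: 6 k

Derivation:
Bit 0: prefix='1' (no match yet)
Bit 1: prefix='11' -> emit 'g', reset
Bit 2: prefix='1' (no match yet)
Bit 3: prefix='11' -> emit 'g', reset
Bit 4: prefix='1' (no match yet)
Bit 5: prefix='10' -> emit 'k', reset
Bit 6: prefix='1' (no match yet)
Bit 7: prefix='11' -> emit 'g', reset
Bit 8: prefix='0' -> emit 'j', reset
Bit 9: prefix='1' (no match yet)
Bit 10: prefix='10' -> emit 'k', reset
Bit 11: prefix='1' (no match yet)
Bit 12: prefix='10' -> emit 'k', reset
Bit 13: prefix='1' (no match yet)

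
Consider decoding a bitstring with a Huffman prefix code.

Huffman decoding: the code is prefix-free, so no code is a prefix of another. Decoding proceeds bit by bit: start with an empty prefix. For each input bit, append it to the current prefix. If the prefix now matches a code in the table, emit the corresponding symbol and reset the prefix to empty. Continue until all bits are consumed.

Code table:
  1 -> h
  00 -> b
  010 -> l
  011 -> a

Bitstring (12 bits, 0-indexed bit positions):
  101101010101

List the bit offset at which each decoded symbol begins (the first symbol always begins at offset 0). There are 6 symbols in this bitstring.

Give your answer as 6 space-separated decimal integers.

Bit 0: prefix='1' -> emit 'h', reset
Bit 1: prefix='0' (no match yet)
Bit 2: prefix='01' (no match yet)
Bit 3: prefix='011' -> emit 'a', reset
Bit 4: prefix='0' (no match yet)
Bit 5: prefix='01' (no match yet)
Bit 6: prefix='010' -> emit 'l', reset
Bit 7: prefix='1' -> emit 'h', reset
Bit 8: prefix='0' (no match yet)
Bit 9: prefix='01' (no match yet)
Bit 10: prefix='010' -> emit 'l', reset
Bit 11: prefix='1' -> emit 'h', reset

Answer: 0 1 4 7 8 11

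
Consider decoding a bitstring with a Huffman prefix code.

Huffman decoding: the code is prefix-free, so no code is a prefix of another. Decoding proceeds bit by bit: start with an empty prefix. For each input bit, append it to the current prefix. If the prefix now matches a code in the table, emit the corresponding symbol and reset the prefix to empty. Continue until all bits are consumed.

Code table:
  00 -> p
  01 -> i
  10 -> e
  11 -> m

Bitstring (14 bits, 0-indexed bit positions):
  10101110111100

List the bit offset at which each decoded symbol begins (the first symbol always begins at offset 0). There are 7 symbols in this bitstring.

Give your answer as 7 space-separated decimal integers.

Answer: 0 2 4 6 8 10 12

Derivation:
Bit 0: prefix='1' (no match yet)
Bit 1: prefix='10' -> emit 'e', reset
Bit 2: prefix='1' (no match yet)
Bit 3: prefix='10' -> emit 'e', reset
Bit 4: prefix='1' (no match yet)
Bit 5: prefix='11' -> emit 'm', reset
Bit 6: prefix='1' (no match yet)
Bit 7: prefix='10' -> emit 'e', reset
Bit 8: prefix='1' (no match yet)
Bit 9: prefix='11' -> emit 'm', reset
Bit 10: prefix='1' (no match yet)
Bit 11: prefix='11' -> emit 'm', reset
Bit 12: prefix='0' (no match yet)
Bit 13: prefix='00' -> emit 'p', reset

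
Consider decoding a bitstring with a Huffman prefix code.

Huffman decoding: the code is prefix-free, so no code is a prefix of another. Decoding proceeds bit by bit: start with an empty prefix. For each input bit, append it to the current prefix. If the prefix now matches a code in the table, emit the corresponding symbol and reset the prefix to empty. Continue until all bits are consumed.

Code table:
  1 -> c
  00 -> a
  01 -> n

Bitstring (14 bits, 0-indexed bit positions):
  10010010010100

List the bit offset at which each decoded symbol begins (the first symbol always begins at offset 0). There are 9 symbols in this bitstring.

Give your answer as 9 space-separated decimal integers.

Answer: 0 1 3 4 6 7 9 10 12

Derivation:
Bit 0: prefix='1' -> emit 'c', reset
Bit 1: prefix='0' (no match yet)
Bit 2: prefix='00' -> emit 'a', reset
Bit 3: prefix='1' -> emit 'c', reset
Bit 4: prefix='0' (no match yet)
Bit 5: prefix='00' -> emit 'a', reset
Bit 6: prefix='1' -> emit 'c', reset
Bit 7: prefix='0' (no match yet)
Bit 8: prefix='00' -> emit 'a', reset
Bit 9: prefix='1' -> emit 'c', reset
Bit 10: prefix='0' (no match yet)
Bit 11: prefix='01' -> emit 'n', reset
Bit 12: prefix='0' (no match yet)
Bit 13: prefix='00' -> emit 'a', reset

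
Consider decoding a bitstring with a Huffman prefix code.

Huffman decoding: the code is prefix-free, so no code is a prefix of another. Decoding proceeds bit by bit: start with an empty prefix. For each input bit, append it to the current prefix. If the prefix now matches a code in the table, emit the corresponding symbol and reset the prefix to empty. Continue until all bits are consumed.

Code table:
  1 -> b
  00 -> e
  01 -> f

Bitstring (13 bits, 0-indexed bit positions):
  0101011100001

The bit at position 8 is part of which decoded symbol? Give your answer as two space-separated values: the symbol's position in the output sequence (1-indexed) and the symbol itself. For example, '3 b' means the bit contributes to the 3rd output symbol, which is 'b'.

Answer: 6 e

Derivation:
Bit 0: prefix='0' (no match yet)
Bit 1: prefix='01' -> emit 'f', reset
Bit 2: prefix='0' (no match yet)
Bit 3: prefix='01' -> emit 'f', reset
Bit 4: prefix='0' (no match yet)
Bit 5: prefix='01' -> emit 'f', reset
Bit 6: prefix='1' -> emit 'b', reset
Bit 7: prefix='1' -> emit 'b', reset
Bit 8: prefix='0' (no match yet)
Bit 9: prefix='00' -> emit 'e', reset
Bit 10: prefix='0' (no match yet)
Bit 11: prefix='00' -> emit 'e', reset
Bit 12: prefix='1' -> emit 'b', reset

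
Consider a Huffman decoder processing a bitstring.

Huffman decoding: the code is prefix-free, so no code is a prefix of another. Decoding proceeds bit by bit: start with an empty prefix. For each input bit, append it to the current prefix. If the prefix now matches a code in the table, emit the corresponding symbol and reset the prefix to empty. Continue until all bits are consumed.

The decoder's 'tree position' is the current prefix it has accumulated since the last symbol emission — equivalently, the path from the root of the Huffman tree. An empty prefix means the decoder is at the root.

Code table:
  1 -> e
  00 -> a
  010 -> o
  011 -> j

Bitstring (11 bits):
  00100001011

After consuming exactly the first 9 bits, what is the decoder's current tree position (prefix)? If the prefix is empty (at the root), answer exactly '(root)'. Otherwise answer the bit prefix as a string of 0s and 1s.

Bit 0: prefix='0' (no match yet)
Bit 1: prefix='00' -> emit 'a', reset
Bit 2: prefix='1' -> emit 'e', reset
Bit 3: prefix='0' (no match yet)
Bit 4: prefix='00' -> emit 'a', reset
Bit 5: prefix='0' (no match yet)
Bit 6: prefix='00' -> emit 'a', reset
Bit 7: prefix='1' -> emit 'e', reset
Bit 8: prefix='0' (no match yet)

Answer: 0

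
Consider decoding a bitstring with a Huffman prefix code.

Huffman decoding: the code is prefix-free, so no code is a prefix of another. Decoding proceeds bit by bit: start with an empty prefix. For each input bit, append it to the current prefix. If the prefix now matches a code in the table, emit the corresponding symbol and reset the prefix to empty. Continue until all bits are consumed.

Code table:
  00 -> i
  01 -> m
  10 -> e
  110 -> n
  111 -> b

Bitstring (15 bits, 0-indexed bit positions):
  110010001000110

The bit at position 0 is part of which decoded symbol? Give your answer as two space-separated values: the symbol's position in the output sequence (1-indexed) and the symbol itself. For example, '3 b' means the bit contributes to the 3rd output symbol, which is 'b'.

Answer: 1 n

Derivation:
Bit 0: prefix='1' (no match yet)
Bit 1: prefix='11' (no match yet)
Bit 2: prefix='110' -> emit 'n', reset
Bit 3: prefix='0' (no match yet)
Bit 4: prefix='01' -> emit 'm', reset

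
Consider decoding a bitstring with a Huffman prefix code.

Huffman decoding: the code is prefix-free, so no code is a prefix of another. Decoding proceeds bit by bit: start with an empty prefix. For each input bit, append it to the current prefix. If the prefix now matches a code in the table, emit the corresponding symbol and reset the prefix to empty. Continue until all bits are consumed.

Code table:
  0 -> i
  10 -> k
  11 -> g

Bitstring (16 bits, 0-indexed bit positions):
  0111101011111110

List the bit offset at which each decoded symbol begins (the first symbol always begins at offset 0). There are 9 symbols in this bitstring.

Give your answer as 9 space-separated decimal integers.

Answer: 0 1 3 5 6 8 10 12 14

Derivation:
Bit 0: prefix='0' -> emit 'i', reset
Bit 1: prefix='1' (no match yet)
Bit 2: prefix='11' -> emit 'g', reset
Bit 3: prefix='1' (no match yet)
Bit 4: prefix='11' -> emit 'g', reset
Bit 5: prefix='0' -> emit 'i', reset
Bit 6: prefix='1' (no match yet)
Bit 7: prefix='10' -> emit 'k', reset
Bit 8: prefix='1' (no match yet)
Bit 9: prefix='11' -> emit 'g', reset
Bit 10: prefix='1' (no match yet)
Bit 11: prefix='11' -> emit 'g', reset
Bit 12: prefix='1' (no match yet)
Bit 13: prefix='11' -> emit 'g', reset
Bit 14: prefix='1' (no match yet)
Bit 15: prefix='10' -> emit 'k', reset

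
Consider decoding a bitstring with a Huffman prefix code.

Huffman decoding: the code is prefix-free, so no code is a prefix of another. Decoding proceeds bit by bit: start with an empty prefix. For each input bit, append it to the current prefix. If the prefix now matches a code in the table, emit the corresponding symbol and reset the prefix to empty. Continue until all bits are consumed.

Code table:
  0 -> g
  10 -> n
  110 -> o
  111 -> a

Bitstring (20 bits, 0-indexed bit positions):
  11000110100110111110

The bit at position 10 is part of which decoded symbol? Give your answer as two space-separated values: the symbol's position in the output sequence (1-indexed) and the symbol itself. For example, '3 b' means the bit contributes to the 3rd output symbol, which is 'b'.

Answer: 6 g

Derivation:
Bit 0: prefix='1' (no match yet)
Bit 1: prefix='11' (no match yet)
Bit 2: prefix='110' -> emit 'o', reset
Bit 3: prefix='0' -> emit 'g', reset
Bit 4: prefix='0' -> emit 'g', reset
Bit 5: prefix='1' (no match yet)
Bit 6: prefix='11' (no match yet)
Bit 7: prefix='110' -> emit 'o', reset
Bit 8: prefix='1' (no match yet)
Bit 9: prefix='10' -> emit 'n', reset
Bit 10: prefix='0' -> emit 'g', reset
Bit 11: prefix='1' (no match yet)
Bit 12: prefix='11' (no match yet)
Bit 13: prefix='110' -> emit 'o', reset
Bit 14: prefix='1' (no match yet)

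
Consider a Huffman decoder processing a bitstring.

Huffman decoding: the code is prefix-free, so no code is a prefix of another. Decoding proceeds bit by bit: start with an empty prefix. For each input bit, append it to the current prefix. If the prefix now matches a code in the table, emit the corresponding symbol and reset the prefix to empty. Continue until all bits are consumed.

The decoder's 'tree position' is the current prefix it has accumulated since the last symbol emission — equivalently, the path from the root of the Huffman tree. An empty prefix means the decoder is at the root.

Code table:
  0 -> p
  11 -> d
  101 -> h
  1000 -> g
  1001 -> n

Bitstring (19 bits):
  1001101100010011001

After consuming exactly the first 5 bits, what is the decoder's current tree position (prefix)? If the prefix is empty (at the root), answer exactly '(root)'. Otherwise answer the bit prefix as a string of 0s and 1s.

Answer: 1

Derivation:
Bit 0: prefix='1' (no match yet)
Bit 1: prefix='10' (no match yet)
Bit 2: prefix='100' (no match yet)
Bit 3: prefix='1001' -> emit 'n', reset
Bit 4: prefix='1' (no match yet)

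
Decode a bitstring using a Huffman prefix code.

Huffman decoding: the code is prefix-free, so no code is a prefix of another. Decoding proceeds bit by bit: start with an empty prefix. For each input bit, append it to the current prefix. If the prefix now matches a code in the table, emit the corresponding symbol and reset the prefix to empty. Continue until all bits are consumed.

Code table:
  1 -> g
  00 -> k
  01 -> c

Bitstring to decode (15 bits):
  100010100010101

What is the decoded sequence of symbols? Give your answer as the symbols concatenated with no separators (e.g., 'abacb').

Answer: gkcckccc

Derivation:
Bit 0: prefix='1' -> emit 'g', reset
Bit 1: prefix='0' (no match yet)
Bit 2: prefix='00' -> emit 'k', reset
Bit 3: prefix='0' (no match yet)
Bit 4: prefix='01' -> emit 'c', reset
Bit 5: prefix='0' (no match yet)
Bit 6: prefix='01' -> emit 'c', reset
Bit 7: prefix='0' (no match yet)
Bit 8: prefix='00' -> emit 'k', reset
Bit 9: prefix='0' (no match yet)
Bit 10: prefix='01' -> emit 'c', reset
Bit 11: prefix='0' (no match yet)
Bit 12: prefix='01' -> emit 'c', reset
Bit 13: prefix='0' (no match yet)
Bit 14: prefix='01' -> emit 'c', reset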